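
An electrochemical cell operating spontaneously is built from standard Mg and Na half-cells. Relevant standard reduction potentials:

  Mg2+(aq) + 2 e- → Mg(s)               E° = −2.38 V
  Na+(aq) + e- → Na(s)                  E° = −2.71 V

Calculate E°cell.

+0.33 V

Of the two couples in this cell, the one with the more positive reduction potential is reduced at the cathode: here that is Mg²⁺/Mg (−2.38 V); Na⁺/Na (−2.71 V) is the anode.
E°cell = E°(cathode) − E°(anode) = −2.38 − (−2.71) = +0.33 V.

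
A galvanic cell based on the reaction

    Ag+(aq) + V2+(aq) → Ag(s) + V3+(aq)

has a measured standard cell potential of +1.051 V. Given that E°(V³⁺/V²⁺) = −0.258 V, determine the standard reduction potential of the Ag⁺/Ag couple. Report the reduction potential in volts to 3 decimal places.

In the reaction as written the Ag⁺/Ag couple is reduced (cathode) and V³⁺/V²⁺ is oxidized (anode), so E°cell = E°(Ag⁺/Ag) − E°(V³⁺/V²⁺).
E°(Ag⁺/Ag) = E°cell + E°(anode) = +1.051 + (−0.258) = +0.793 V.

+0.793 V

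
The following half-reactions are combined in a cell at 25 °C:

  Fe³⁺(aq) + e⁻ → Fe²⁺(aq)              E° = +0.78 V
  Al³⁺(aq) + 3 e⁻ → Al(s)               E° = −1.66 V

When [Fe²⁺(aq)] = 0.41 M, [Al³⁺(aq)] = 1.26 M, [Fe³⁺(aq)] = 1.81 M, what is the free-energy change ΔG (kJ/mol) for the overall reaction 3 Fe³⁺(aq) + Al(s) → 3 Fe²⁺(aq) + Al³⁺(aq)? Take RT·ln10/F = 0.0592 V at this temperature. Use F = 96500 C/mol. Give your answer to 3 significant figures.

The standard cell potential is +0.78 − (−1.66) = +2.44 V, with n = 3 electrons in the balanced equation.
Q = ([Fe²⁺(aq)]^3·[Al³⁺(aq)]) / [Fe³⁺(aq)]^3 = 0.0146, so log Q = −1.834 and E = +2.44 − (0.0592/3)(−1.834) = +2.4762 V.
ΔG = −nFE = −(3)(96500)(+2.4762) J/mol = −717 kJ/mol.

−717 kJ/mol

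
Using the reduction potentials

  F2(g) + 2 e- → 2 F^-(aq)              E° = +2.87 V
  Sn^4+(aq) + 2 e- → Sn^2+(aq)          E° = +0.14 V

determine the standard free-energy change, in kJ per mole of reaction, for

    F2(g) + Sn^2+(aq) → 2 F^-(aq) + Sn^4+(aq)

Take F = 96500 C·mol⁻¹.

−527 kJ/mol

In the reaction as written F2(g) is reduced, so the F₂/F⁻ couple is the cathode and Sn⁴⁺/Sn²⁺ is the anode.
E°cell = +2.87 − (+0.14) = +2.73 V; balancing electrons gives n = 2.
ΔG° = −nFE°cell = −(2)(96500)(+2.73) J/mol = −527 kJ/mol.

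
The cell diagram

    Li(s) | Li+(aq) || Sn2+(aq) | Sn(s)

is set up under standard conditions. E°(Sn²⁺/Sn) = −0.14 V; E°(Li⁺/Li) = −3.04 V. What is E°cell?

+2.90 V

By convention the left-hand electrode in cell notation is the anode (oxidation) and the right-hand electrode is the cathode (reduction).
E°cell = E°(right) − E°(left) = −0.14 − (−3.04) = +2.90 V.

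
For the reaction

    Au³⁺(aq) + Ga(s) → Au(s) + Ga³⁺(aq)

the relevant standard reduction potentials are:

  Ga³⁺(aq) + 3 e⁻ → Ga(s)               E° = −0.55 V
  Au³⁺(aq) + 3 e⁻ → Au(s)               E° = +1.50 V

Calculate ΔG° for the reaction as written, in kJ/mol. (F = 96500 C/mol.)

−593 kJ/mol

In the reaction as written Au³⁺(aq) is reduced, so the Au³⁺/Au couple is the cathode and Ga³⁺/Ga is the anode.
E°cell = +1.50 − (−0.55) = +2.05 V; balancing electrons gives n = 3.
ΔG° = −nFE°cell = −(3)(96500)(+2.05) J/mol = −593 kJ/mol.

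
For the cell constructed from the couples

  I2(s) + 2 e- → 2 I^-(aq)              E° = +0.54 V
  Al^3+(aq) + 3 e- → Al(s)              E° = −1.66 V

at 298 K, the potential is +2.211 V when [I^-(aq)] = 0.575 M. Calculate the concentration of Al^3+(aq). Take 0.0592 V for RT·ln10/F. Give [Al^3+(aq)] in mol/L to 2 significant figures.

With I₂/I⁻ at the cathode and Al³⁺/Al at the anode, E°cell = +0.54 − (−1.66) = +2.20 V (n = 6).
From the Nernst equation, log Q = n(E° − E)/0.0592 = 6·(+2.20 − (+2.211))/0.0592 = −1.115.
Balancing electrons gives 3 I2(s) + 2 Al(s) → 6 I^-(aq) + 2 Al^3+(aq); thus Q = [I^-(aq)]^6·[Al^3+(aq)]^2.
Isolating [Al^3+(aq)] in Q = 10^{−1.115} yields log [Al^3+(aq)] = 0.163, i.e. 1.5 M.

1.5 M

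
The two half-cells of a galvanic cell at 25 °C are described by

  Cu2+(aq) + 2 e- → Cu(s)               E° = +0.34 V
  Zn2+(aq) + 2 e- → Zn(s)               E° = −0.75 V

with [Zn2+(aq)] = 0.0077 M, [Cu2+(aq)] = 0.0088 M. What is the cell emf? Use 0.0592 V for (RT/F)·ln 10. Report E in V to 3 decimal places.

+1.092 V

Since E°(Cu²⁺/Cu) > E°(Zn²⁺/Zn), Cu²⁺/Cu serves as the cathode.
E°cell = +0.34 − (−0.75) = +1.09 V, with n = 2 electrons transferred.
Balancing gives Cu2+(aq) + Zn(s) → Cu(s) + Zn2+(aq); hence Q = [Zn2+(aq)] / [Cu2+(aq)] = 0.875 (log Q = −0.058).
E = E° − (0.0592/n)·log Q = +1.09 − (0.0592/2)(−0.058) = +1.092 V.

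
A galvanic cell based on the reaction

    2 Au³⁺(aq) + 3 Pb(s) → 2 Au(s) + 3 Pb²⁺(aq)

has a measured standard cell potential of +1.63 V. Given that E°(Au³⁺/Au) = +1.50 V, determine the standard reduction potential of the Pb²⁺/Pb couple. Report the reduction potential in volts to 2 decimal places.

In the reaction as written the Au³⁺/Au couple is reduced (cathode) and Pb²⁺/Pb is oxidized (anode), so E°cell = E°(Au³⁺/Au) − E°(Pb²⁺/Pb).
E°(Pb²⁺/Pb) = E°(cathode) − E°cell = +1.50 − (+1.63) = −0.13 V.

−0.13 V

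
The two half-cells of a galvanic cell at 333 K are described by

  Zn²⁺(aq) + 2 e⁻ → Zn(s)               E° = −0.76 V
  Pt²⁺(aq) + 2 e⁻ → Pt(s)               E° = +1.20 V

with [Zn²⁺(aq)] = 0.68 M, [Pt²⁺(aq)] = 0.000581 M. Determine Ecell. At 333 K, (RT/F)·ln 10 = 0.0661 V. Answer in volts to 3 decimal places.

+1.859 V

Pt²⁺/Pt is reduced (cathode, E° = +1.20 V) and Zn²⁺/Zn is oxidized (anode).
E°cell = E°cat − E°an = +1.20 − (−0.76) = +1.96 V; n = 2.
For the overall reaction Pt²⁺(aq) + Zn(s) → Pt(s) + Zn²⁺(aq), Q = [Zn²⁺(aq)] / [Pt²⁺(aq)] = 1.17×10^3, giving log Q = 3.068.
E = E° − (0.0661/n)·log Q = +1.96 − (0.0661/2)(3.068) = +1.859 V.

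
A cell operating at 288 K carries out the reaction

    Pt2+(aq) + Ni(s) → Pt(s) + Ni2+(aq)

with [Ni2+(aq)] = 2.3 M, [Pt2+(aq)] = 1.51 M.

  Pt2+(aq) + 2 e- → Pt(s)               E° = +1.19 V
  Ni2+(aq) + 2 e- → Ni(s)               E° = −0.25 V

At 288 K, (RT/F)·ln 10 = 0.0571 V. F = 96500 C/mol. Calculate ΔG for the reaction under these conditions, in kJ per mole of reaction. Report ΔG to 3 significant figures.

With Pt²⁺/Pt reduced at the cathode, E°cell = +1.19 − (−0.25) = +1.44 V and n = 2.
The reaction quotient is [Ni2+(aq)] / [Pt2+(aq)] = 1.52; by Nernst, E = +1.44 − (0.0571/2)(0.183) = +1.4348 V.
ΔG = −nFE = −(2)(96500)(+1.4348) J/mol = −277 kJ/mol.

−277 kJ/mol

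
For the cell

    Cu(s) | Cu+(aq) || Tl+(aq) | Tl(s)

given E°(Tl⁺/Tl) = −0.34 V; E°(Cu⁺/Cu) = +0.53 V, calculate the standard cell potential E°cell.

By convention the left-hand electrode in cell notation is the anode (oxidation) and the right-hand electrode is the cathode (reduction).
E°cell = E°(right) − E°(left) = −0.34 − (+0.53) = −0.87 V.
The negative sign shows that, as written, the cell would require an external voltage to drive the reaction.

−0.87 V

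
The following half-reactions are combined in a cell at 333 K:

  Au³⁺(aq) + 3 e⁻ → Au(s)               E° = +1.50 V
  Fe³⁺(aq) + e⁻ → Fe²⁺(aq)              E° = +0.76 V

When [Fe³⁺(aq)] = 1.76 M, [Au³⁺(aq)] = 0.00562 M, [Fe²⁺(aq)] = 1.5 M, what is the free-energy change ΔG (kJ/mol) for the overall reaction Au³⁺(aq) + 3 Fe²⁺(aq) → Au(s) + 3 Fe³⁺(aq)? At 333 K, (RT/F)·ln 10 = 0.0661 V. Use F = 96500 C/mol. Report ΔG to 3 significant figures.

The standard cell potential is +1.50 − (+0.76) = +0.74 V, with n = 3 electrons in the balanced equation.
Q = [Fe³⁺(aq)]^3 / ([Au³⁺(aq)]·[Fe²⁺(aq)]^3) = 287, so log Q = 2.459 and E = +0.74 − (0.0661/3)(2.459) = +0.6858 V.
ΔG = −nFE = −(3)(96500)(+0.6858) J/mol = −199 kJ/mol.

−199 kJ/mol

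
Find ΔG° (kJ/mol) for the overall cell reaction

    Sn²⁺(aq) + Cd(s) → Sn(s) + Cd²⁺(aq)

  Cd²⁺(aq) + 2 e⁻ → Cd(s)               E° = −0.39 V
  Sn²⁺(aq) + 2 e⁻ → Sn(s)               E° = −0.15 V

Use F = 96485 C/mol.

−46.3 kJ/mol

In the reaction as written Sn²⁺(aq) is reduced, so the Sn²⁺/Sn couple is the cathode and Cd²⁺/Cd is the anode.
E°cell = −0.15 − (−0.39) = +0.24 V; balancing electrons gives n = 2.
ΔG° = −nFE°cell = −(2)(96485)(+0.24) J/mol = −46.3 kJ/mol.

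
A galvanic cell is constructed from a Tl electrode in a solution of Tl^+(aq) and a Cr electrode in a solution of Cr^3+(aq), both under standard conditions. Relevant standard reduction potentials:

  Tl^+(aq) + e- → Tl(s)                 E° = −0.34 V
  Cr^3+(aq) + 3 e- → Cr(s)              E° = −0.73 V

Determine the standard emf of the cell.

+0.39 V

The Tl⁺/Tl couple has the higher E°, so Tl ion is reduced (cathode) and Cr is oxidized (anode).
E°cell = E°(cathode) − E°(anode) = −0.34 − (−0.73) = +0.39 V.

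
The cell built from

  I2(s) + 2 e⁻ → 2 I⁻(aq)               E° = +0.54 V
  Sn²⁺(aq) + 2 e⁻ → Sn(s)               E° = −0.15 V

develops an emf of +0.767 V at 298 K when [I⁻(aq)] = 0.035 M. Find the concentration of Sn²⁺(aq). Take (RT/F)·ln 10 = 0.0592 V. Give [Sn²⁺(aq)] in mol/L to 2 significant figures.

2.0 M

With I₂/I⁻ at the cathode and Sn²⁺/Sn at the anode, E°cell = +0.54 − (−0.15) = +0.69 V (n = 2).
Since E = E° − (0.0592/n)·log Q, log Q = n(E° − E)/0.0592 = −2.601.
For I2(s) + Sn(s) → 2 I⁻(aq) + Sn²⁺(aq), the reaction quotient is Q = [I⁻(aq)]^2·[Sn²⁺(aq)].
Isolating [Sn²⁺(aq)] in Q = 10^{−2.601} yields log [Sn²⁺(aq)] = 0.311, i.e. 2.0 M.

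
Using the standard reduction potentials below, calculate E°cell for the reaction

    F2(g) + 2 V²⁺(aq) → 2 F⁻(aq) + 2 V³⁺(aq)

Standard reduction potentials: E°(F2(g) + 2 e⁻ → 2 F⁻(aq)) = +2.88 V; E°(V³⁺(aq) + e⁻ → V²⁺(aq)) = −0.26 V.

F2(g) gains electrons, so the F₂/F⁻ couple is the cathode; the V³⁺/V²⁺ couple is the anode.
E°cell = E°(cathode) − E°(anode) = +2.88 − (−0.26) = +3.14 V.
The positive value indicates the reaction is spontaneous as written.

+3.14 V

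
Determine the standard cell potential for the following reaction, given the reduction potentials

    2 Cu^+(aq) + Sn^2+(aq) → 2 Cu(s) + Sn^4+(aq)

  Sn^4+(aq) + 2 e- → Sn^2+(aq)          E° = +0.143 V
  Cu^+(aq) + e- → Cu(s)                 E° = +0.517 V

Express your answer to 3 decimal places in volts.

In the reaction as written, Cu^+(aq) is reduced (cathode) and Sn^4+(aq) is produced by oxidation at the anode.
E°cell = E°(cathode) − E°(anode) = +0.517 − (+0.143) = +0.374 V.

+0.374 V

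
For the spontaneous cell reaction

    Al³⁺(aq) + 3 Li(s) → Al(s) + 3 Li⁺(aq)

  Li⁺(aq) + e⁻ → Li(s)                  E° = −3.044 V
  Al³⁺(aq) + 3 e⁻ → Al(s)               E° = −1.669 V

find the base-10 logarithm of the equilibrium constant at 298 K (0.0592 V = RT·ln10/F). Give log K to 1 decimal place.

log K = 69.7

The Al³⁺/Al couple is reduced (cathode); E°cell = −1.669 − (−3.044) = +1.375 V with n = 3.
At equilibrium E = 0, so log K = nE°cell / 0.0592 = (3)(+1.375) / 0.0592 = 69.7.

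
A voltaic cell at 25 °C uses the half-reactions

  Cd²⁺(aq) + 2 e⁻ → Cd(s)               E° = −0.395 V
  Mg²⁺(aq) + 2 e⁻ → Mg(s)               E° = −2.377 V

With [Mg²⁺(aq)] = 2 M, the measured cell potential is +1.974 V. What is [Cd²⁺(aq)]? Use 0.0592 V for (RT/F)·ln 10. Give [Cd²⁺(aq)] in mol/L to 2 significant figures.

1.1 M

Cd²⁺/Cd is the cathode (higher E°); E°cell = −0.395 − (−2.377) = +1.982 V with n = 2.
From the Nernst equation, log Q = n(E° − E)/0.0592 = 2·(+1.982 − (+1.974))/0.0592 = 0.270.
Balancing electrons gives Cd²⁺(aq) + Mg(s) → Cd(s) + Mg²⁺(aq); thus Q = [Mg²⁺(aq)] / [Cd²⁺(aq)].
Isolating [Cd²⁺(aq)] in Q = 10^{0.270} yields log [Cd²⁺(aq)] = 0.031, i.e. 1.1 M.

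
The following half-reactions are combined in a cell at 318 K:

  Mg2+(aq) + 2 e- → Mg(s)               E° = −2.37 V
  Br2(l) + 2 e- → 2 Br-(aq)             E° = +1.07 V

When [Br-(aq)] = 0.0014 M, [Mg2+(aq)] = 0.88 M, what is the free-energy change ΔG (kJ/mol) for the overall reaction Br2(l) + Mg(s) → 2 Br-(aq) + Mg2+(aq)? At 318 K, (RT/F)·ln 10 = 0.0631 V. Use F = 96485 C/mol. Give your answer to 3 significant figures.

−699 kJ/mol

E°cell = +1.07 − (−2.37) = +3.44 V; the balanced reaction transfers n = 2 electrons.
The reaction quotient is [Br-(aq)]^2·[Mg2+(aq)] = 1.72×10^−6; by Nernst, E = +3.44 − (0.0631/2)(−5.763) = +3.6218 V.
Then ΔG = −nFE = −2 × 96485 × +3.6218 J/mol = −699 kJ/mol.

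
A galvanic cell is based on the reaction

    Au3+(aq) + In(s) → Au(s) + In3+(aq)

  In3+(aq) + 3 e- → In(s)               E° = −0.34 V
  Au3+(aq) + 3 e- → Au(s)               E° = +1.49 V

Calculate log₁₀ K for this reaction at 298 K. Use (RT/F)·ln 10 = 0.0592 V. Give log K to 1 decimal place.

The Au³⁺/Au couple is reduced (cathode); E°cell = +1.49 − (−0.34) = +1.83 V with n = 3.
At equilibrium E = 0, so log K = nE°cell / 0.0592 = (3)(+1.83) / 0.0592 = 92.7.

log K = 92.7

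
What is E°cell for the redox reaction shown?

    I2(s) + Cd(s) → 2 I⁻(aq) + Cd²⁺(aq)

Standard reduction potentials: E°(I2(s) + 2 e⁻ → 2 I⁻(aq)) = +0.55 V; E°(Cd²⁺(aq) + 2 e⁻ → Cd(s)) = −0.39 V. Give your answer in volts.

+0.94 V

I2(s) gains electrons, so the I₂/I⁻ couple is the cathode; the Cd²⁺/Cd couple is the anode.
E°cell = E°(cathode) − E°(anode) = +0.55 − (−0.39) = +0.94 V.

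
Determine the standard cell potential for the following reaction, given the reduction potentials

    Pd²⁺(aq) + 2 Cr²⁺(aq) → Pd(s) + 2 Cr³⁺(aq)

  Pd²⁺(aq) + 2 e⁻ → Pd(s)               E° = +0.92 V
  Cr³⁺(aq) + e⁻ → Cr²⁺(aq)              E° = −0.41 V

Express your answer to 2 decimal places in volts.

+1.33 V

In the reaction as written, Pd²⁺(aq) is reduced (cathode) and Cr³⁺(aq) is produced by oxidation at the anode.
E°cell = E°(cathode) − E°(anode) = +0.92 − (−0.41) = +1.33 V.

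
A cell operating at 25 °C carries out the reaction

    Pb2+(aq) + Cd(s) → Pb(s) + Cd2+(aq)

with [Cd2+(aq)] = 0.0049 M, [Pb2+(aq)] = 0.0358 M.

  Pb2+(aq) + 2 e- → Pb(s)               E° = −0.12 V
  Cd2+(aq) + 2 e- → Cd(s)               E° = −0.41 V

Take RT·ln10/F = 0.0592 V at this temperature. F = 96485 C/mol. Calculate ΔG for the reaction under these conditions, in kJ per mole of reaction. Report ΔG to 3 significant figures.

The standard cell potential is −0.12 − (−0.41) = +0.29 V, with n = 2 electrons in the balanced equation.
Q = [Cd2+(aq)] / [Pb2+(aq)] = 0.137, so log Q = −0.864 and E = +0.29 − (0.0592/2)(−0.864) = +0.3156 V.
ΔG = −nFE = −(2)(96485)(+0.3156) J/mol = −60.9 kJ/mol.

−60.9 kJ/mol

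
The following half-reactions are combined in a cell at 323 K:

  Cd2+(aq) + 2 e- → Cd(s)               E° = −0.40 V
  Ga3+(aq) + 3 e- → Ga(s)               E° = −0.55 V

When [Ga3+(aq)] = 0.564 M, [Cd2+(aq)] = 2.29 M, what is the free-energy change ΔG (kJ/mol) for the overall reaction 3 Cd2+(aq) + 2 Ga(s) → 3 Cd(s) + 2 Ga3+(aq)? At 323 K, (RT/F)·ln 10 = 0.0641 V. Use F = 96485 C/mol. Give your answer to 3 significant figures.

−96.6 kJ/mol

With Cd²⁺/Cd reduced at the cathode, E°cell = −0.40 − (−0.55) = +0.15 V and n = 6.
Q = [Ga3+(aq)]^2 / [Cd2+(aq)]^3 = 0.0265, so log Q = −1.577 and E = +0.15 − (0.0641/6)(−1.577) = +0.1668 V.
Finally ΔG = −nFE = −(6)(96485 C/mol)(+0.1668 V) = −96.6 kJ/mol.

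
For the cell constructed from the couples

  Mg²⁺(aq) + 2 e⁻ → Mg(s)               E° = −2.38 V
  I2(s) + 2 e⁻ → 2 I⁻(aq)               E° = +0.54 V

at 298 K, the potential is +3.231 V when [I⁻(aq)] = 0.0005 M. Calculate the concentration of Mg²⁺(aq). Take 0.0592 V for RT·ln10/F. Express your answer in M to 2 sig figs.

0.00012 M

I₂/I⁻ is the cathode (higher E°); E°cell = +0.54 − (−2.38) = +2.92 V with n = 2.
From the Nernst equation, log Q = n(E° − E)/0.0592 = 2·(+2.92 − (+3.231))/0.0592 = −10.507.
Balancing electrons gives I2(s) + Mg(s) → 2 I⁻(aq) + Mg²⁺(aq); thus Q = [I⁻(aq)]^2·[Mg²⁺(aq)].
Solving for the unknown gives log [Mg²⁺(aq)] = −3.905, so [Mg²⁺(aq)] ≈ 0.00012 M.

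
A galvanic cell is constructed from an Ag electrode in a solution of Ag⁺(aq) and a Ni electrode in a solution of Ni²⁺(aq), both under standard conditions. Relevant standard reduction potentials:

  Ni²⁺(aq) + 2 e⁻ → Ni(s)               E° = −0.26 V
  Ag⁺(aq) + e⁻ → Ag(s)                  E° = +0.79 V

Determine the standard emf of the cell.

The Ag⁺/Ag couple has the higher E°, so Ag ion is reduced (cathode) and Ni is oxidized (anode).
E°cell = E°(cathode) − E°(anode) = +0.79 − (−0.26) = +1.05 V.

+1.05 V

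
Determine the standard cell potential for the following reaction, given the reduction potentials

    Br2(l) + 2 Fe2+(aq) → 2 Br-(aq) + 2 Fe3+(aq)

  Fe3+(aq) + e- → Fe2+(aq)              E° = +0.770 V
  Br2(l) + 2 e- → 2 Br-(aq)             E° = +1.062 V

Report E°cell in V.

In the reaction as written, Br2(l) is reduced (cathode) and Fe3+(aq) is produced by oxidation at the anode.
E°cell = E°(cathode) − E°(anode) = +1.062 − (+0.770) = +0.292 V.

+0.292 V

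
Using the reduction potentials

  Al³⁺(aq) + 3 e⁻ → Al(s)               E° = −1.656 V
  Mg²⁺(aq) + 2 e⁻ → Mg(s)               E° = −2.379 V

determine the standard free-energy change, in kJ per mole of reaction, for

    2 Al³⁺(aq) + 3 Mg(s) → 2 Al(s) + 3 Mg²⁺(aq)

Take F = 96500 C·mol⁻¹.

−419 kJ/mol

In the reaction as written Al³⁺(aq) is reduced, so the Al³⁺/Al couple is the cathode and Mg²⁺/Mg is the anode.
E°cell = −1.656 − (−2.379) = +0.723 V; balancing electrons gives n = 6.
ΔG° = −nFE°cell = −(6)(96500)(+0.723) J/mol = −419 kJ/mol.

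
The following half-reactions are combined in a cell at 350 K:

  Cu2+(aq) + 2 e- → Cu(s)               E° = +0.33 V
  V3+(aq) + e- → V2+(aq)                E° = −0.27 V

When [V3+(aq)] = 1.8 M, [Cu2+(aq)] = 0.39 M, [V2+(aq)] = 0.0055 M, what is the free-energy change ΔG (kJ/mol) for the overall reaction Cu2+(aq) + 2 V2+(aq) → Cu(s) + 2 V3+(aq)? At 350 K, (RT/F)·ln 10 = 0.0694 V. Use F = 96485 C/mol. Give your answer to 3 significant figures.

−79.4 kJ/mol

E°cell = +0.33 − (−0.27) = +0.60 V; the balanced reaction transfers n = 2 electrons.
The reaction quotient is [V3+(aq)]^2 / ([Cu2+(aq)]·[V2+(aq)]^2) = 2.75×10^5; by Nernst, E = +0.60 − (0.0694/2)(5.439) = +0.4113 V.
Then ΔG = −nFE = −2 × 96485 × +0.4113 J/mol = −79.4 kJ/mol.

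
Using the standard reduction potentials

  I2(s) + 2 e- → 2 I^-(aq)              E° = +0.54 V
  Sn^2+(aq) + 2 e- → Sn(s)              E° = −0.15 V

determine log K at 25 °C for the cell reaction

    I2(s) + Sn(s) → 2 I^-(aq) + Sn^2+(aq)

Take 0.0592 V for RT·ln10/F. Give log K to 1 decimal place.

log K = 23.3

The I₂/I⁻ couple is reduced (cathode); E°cell = +0.54 − (−0.15) = +0.69 V with n = 2.
At equilibrium E = 0, so log K = nE°cell / 0.0592 = (2)(+0.69) / 0.0592 = 23.3.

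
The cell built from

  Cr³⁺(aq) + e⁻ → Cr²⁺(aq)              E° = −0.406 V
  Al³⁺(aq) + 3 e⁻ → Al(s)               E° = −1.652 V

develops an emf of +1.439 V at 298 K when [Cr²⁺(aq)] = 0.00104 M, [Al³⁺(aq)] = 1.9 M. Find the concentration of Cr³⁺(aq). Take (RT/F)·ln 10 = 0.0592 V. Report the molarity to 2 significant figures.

2.3 M

With Cr³⁺/Cr²⁺ at the cathode and Al³⁺/Al at the anode, E°cell = −0.406 − (−1.652) = +1.246 V (n = 3).
Rearranging E = E° − (0.0592/n)·log Q gives log Q = 3(+1.246 − (+1.439))/0.0592 = −9.780.
The balanced reaction is 3 Cr³⁺(aq) + Al(s) → 3 Cr²⁺(aq) + Al³⁺(aq), so Q = ([Cr²⁺(aq)]^3·[Al³⁺(aq)]) / [Cr³⁺(aq)]^3.
Substituting the known concentrations and solving, log [Cr³⁺(aq)] = 0.370 and [Cr³⁺(aq)] = 2.3 M.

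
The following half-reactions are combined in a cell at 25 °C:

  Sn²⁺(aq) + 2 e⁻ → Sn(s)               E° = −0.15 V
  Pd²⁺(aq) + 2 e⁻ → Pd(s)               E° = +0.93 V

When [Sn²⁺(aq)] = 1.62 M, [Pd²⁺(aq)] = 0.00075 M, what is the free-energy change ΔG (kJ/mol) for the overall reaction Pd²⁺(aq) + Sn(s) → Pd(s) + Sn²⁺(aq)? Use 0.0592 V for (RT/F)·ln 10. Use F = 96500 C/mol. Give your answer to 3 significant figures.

−189 kJ/mol

E°cell = +0.93 − (−0.15) = +1.08 V; the balanced reaction transfers n = 2 electrons.
Here Q = [Sn²⁺(aq)] / [Pd²⁺(aq)] = 2.16×10^3 (log Q = 3.334), giving E = +1.08 − (0.0592/2)·(3.334) = +0.9813 V.
Finally ΔG = −nFE = −(2)(96500 C/mol)(+0.9813 V) = −189 kJ/mol.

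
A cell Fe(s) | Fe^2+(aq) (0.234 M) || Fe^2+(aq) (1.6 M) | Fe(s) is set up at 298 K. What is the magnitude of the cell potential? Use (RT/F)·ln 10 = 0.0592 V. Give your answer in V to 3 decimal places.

0.025 V

For a concentration cell E°cell = 0, since both electrodes use the same couple.
The compartment with the higher Fe^2+(aq) concentration (1.6 M) acts as the cathode; ions are reduced there and produced at the dilute (0.234 M) anode.
With n = 2, Ecell = −(0.0592/2)·log([dilute]/[conc]) = −(0.0592/2)·log(0.234/1.6) = +0.025 V.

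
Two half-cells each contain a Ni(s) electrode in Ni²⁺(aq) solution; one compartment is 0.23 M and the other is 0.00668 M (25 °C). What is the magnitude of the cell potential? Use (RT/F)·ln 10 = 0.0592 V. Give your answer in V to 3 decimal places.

For a concentration cell E°cell = 0, since both electrodes use the same couple.
The compartment with the higher Ni²⁺(aq) concentration (0.23 M) acts as the cathode; ions are reduced there and produced at the dilute (0.00668 M) anode.
With n = 2, Ecell = −(0.0592/2)·log([dilute]/[conc]) = −(0.0592/2)·log(0.00668/0.23) = +0.045 V.

0.045 V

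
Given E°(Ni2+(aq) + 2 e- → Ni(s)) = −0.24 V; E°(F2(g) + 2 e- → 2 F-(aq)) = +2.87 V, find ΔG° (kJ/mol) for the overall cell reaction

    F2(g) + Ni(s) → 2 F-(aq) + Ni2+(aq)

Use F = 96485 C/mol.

−600 kJ/mol

In the reaction as written F2(g) is reduced, so the F₂/F⁻ couple is the cathode and Ni²⁺/Ni is the anode.
E°cell = +2.87 − (−0.24) = +3.11 V; balancing electrons gives n = 2.
ΔG° = −nFE°cell = −(2)(96485)(+3.11) J/mol = −600 kJ/mol.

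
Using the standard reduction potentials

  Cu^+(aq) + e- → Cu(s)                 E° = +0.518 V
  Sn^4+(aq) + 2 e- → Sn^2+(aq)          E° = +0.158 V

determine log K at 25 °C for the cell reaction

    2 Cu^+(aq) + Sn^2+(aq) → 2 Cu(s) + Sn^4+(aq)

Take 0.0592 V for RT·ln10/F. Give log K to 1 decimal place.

The Cu⁺/Cu couple is reduced (cathode); E°cell = +0.518 − (+0.158) = +0.360 V with n = 2.
At equilibrium E = 0, so log K = nE°cell / 0.0592 = (2)(+0.360) / 0.0592 = 12.2.

log K = 12.2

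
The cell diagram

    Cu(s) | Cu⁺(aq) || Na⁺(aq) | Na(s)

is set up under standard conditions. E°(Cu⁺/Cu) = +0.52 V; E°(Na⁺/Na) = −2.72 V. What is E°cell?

By convention the left-hand electrode in cell notation is the anode (oxidation) and the right-hand electrode is the cathode (reduction).
E°cell = E°(right) − E°(left) = −2.72 − (+0.52) = −3.24 V.
The negative sign shows that, as written, the cell would require an external voltage to drive the reaction.

−3.24 V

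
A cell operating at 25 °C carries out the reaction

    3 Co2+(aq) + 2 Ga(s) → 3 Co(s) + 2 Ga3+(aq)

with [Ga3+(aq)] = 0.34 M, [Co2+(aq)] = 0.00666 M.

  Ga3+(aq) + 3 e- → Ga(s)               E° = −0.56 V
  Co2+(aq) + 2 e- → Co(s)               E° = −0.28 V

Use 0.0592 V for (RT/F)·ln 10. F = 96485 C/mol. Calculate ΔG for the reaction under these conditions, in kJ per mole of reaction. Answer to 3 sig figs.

−130 kJ/mol

With Co²⁺/Co reduced at the cathode, E°cell = −0.28 − (−0.56) = +0.28 V and n = 6.
The reaction quotient is [Ga3+(aq)]^2 / [Co2+(aq)]^3 = 3.91×10^5; by Nernst, E = +0.28 − (0.0592/6)(5.593) = +0.2248 V.
ΔG = −nFE = −(6)(96485)(+0.2248) J/mol = −130 kJ/mol.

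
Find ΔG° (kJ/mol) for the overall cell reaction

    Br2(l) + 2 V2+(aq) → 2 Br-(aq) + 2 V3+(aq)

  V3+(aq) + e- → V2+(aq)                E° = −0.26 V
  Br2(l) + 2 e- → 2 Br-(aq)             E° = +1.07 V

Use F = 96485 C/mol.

−257 kJ/mol

In the reaction as written Br2(l) is reduced, so the Br₂/Br⁻ couple is the cathode and V³⁺/V²⁺ is the anode.
E°cell = +1.07 − (−0.26) = +1.33 V; balancing electrons gives n = 2.
ΔG° = −nFE°cell = −(2)(96485)(+1.33) J/mol = −257 kJ/mol.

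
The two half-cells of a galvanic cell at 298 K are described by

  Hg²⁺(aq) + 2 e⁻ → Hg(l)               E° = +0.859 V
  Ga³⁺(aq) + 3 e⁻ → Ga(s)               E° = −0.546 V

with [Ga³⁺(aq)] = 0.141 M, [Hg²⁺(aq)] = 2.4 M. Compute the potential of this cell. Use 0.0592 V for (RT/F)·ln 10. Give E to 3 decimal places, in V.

Since E°(Hg²⁺/Hg) > E°(Ga³⁺/Ga), Hg²⁺/Hg serves as the cathode.
The standard potential is +0.859 − (−0.546) = +1.405 V and the balanced reaction transfers n = 6 electrons.
For the overall reaction 3 Hg²⁺(aq) + 2 Ga(s) → 3 Hg(l) + 2 Ga³⁺(aq), Q = [Ga³⁺(aq)]^2 / [Hg²⁺(aq)]^3 = 0.00144, giving log Q = −2.842.
Applying E = E° − (RT ln10/nF)·log Q gives +1.405 − (0.0592/6)(−2.842) = +1.433 V.

+1.433 V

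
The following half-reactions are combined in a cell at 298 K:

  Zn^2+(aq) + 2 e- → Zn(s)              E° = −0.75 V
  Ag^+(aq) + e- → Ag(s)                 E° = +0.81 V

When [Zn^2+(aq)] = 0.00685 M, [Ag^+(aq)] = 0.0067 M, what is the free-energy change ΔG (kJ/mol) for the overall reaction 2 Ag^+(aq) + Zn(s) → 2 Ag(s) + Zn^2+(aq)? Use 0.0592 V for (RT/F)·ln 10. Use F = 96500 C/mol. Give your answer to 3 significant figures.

−289 kJ/mol

E°cell = +0.81 − (−0.75) = +1.56 V; the balanced reaction transfers n = 2 electrons.
The reaction quotient is [Zn^2+(aq)] / [Ag^+(aq)]^2 = 153; by Nernst, E = +1.56 − (0.0592/2)(2.184) = +1.4954 V.
ΔG = −nFE = −(2)(96500)(+1.4954) J/mol = −289 kJ/mol.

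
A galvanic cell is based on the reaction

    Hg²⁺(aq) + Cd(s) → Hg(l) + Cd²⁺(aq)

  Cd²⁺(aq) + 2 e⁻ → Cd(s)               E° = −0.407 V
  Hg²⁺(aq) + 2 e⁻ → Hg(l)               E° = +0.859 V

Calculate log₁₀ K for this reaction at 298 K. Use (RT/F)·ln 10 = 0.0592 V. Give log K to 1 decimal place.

log K = 42.8

The Hg²⁺/Hg couple is reduced (cathode); E°cell = +0.859 − (−0.407) = +1.266 V with n = 2.
At equilibrium E = 0, so log K = nE°cell / 0.0592 = (2)(+1.266) / 0.0592 = 42.8.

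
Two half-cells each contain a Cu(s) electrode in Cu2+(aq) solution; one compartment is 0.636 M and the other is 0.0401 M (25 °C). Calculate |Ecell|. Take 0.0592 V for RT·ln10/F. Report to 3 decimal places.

0.036 V

For a concentration cell E°cell = 0, since both electrodes use the same couple.
The compartment with the higher Cu2+(aq) concentration (0.636 M) acts as the cathode; ions are reduced there and produced at the dilute (0.0401 M) anode.
With n = 2, Ecell = −(0.0592/2)·log([dilute]/[conc]) = −(0.0592/2)·log(0.0401/0.636) = +0.036 V.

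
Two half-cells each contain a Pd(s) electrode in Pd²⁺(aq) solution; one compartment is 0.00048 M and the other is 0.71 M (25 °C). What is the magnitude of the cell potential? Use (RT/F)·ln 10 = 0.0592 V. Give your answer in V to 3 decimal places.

0.094 V

For a concentration cell E°cell = 0, since both electrodes use the same couple.
The compartment with the higher Pd²⁺(aq) concentration (0.71 M) acts as the cathode; ions are reduced there and produced at the dilute (0.00048 M) anode.
With n = 2, Ecell = −(0.0592/2)·log([dilute]/[conc]) = −(0.0592/2)·log(0.00048/0.71) = +0.094 V.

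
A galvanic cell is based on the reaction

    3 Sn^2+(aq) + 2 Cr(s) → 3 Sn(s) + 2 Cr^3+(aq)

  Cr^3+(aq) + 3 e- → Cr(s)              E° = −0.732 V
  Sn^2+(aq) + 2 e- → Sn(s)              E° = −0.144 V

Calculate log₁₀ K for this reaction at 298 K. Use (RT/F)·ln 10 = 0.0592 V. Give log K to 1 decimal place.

log K = 59.6

The Sn²⁺/Sn couple is reduced (cathode); E°cell = −0.144 − (−0.732) = +0.588 V with n = 6.
At equilibrium E = 0, so log K = nE°cell / 0.0592 = (6)(+0.588) / 0.0592 = 59.6.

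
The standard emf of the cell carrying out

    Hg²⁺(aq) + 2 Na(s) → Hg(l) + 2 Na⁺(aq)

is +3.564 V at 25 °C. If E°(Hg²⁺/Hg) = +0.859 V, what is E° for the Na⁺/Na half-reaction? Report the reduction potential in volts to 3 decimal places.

In the reaction as written the Hg²⁺/Hg couple is reduced (cathode) and Na⁺/Na is oxidized (anode), so E°cell = E°(Hg²⁺/Hg) − E°(Na⁺/Na).
E°(Na⁺/Na) = E°(cathode) − E°cell = +0.859 − (+3.564) = −2.705 V.

−2.705 V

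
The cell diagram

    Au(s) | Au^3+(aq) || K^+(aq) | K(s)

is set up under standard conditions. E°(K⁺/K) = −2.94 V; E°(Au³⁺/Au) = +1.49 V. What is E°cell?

By convention the left-hand electrode in cell notation is the anode (oxidation) and the right-hand electrode is the cathode (reduction).
E°cell = E°(right) − E°(left) = −2.94 − (+1.49) = −4.43 V.
The negative sign shows that, as written, the cell would require an external voltage to drive the reaction.

−4.43 V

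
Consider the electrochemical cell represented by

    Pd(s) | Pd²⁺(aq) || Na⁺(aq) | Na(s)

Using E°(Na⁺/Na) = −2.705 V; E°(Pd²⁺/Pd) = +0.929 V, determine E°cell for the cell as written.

−3.634 V

By convention the left-hand electrode in cell notation is the anode (oxidation) and the right-hand electrode is the cathode (reduction).
E°cell = E°(right) − E°(left) = −2.705 − (+0.929) = −3.634 V.
The negative sign shows that, as written, the cell would require an external voltage to drive the reaction.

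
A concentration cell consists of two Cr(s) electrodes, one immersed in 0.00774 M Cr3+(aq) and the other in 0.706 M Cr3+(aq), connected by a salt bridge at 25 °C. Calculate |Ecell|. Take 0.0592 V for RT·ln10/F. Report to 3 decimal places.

0.039 V

For a concentration cell E°cell = 0, since both electrodes use the same couple.
The compartment with the higher Cr3+(aq) concentration (0.706 M) acts as the cathode; ions are reduced there and produced at the dilute (0.00774 M) anode.
With n = 3, Ecell = −(0.0592/3)·log([dilute]/[conc]) = −(0.0592/3)·log(0.00774/0.706) = +0.039 V.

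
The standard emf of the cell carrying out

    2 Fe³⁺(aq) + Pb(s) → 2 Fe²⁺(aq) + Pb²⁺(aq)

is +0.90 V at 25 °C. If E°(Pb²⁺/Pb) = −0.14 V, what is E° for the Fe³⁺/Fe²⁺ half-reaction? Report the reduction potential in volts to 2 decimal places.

+0.76 V

In the reaction as written the Fe³⁺/Fe²⁺ couple is reduced (cathode) and Pb²⁺/Pb is oxidized (anode), so E°cell = E°(Fe³⁺/Fe²⁺) − E°(Pb²⁺/Pb).
E°(Fe³⁺/Fe²⁺) = E°cell + E°(anode) = +0.90 + (−0.14) = +0.76 V.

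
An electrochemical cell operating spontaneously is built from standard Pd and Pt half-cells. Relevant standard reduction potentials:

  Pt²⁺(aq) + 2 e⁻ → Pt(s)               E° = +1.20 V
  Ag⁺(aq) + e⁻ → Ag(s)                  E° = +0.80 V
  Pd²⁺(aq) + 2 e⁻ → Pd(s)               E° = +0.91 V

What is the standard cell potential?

+0.29 V

Of the two couples in this cell, the one with the more positive reduction potential is reduced at the cathode: here that is Pt²⁺/Pt (+1.20 V); Pd²⁺/Pd (+0.91 V) is the anode.
E°cell = E°(cathode) − E°(anode) = +1.20 − (+0.91) = +0.29 V.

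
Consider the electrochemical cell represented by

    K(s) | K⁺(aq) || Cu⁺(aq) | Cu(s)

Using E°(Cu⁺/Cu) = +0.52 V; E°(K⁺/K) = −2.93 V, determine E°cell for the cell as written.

+3.45 V

By convention the left-hand electrode in cell notation is the anode (oxidation) and the right-hand electrode is the cathode (reduction).
E°cell = E°(right) − E°(left) = +0.52 − (−2.93) = +3.45 V.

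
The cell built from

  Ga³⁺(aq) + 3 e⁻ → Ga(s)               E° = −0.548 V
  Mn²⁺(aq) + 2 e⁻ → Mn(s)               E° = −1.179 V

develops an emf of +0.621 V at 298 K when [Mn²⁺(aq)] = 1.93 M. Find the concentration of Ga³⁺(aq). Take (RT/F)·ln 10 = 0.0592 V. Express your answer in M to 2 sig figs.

0.83 M

With Ga³⁺/Ga at the cathode and Mn²⁺/Mn at the anode, E°cell = −0.548 − (−1.179) = +0.631 V (n = 6).
Since E = E° − (0.0592/n)·log Q, log Q = n(E° − E)/0.0592 = 1.014.
Balancing electrons gives 2 Ga³⁺(aq) + 3 Mn(s) → 2 Ga(s) + 3 Mn²⁺(aq); thus Q = [Mn²⁺(aq)]^3 / [Ga³⁺(aq)]^2.
Substituting the known concentrations and solving, log [Ga³⁺(aq)] = −0.079 and [Ga³⁺(aq)] = 0.83 M.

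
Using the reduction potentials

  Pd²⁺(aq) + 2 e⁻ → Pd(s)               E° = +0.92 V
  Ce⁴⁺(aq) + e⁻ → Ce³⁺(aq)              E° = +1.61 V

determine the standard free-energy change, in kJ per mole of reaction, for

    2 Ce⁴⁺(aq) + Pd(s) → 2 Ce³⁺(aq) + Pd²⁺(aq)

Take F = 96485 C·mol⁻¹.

−133 kJ/mol

In the reaction as written Ce⁴⁺(aq) is reduced, so the Ce⁴⁺/Ce³⁺ couple is the cathode and Pd²⁺/Pd is the anode.
E°cell = +1.61 − (+0.92) = +0.69 V; balancing electrons gives n = 2.
ΔG° = −nFE°cell = −(2)(96485)(+0.69) J/mol = −133 kJ/mol.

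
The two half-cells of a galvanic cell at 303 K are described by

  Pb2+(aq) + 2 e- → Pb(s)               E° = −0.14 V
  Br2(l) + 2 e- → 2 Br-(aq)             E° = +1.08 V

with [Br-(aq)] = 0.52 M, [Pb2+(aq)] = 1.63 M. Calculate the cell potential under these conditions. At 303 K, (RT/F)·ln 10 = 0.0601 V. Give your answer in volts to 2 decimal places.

+1.23 V

The Br₂/Br⁻ couple has the more positive E°, so it is the cathode; Pb²⁺/Pb is the anode.
E°cell = +1.08 − (−0.14) = +1.22 V, with n = 2 electrons transferred.
The balanced reaction is Br2(l) + Pb(s) → 2 Br-(aq) + Pb2+(aq), so Q = [Br-(aq)]^2·[Pb2+(aq)] = 0.441 and log Q = −0.356.
E = E° − (0.0601/n)·log Q = +1.22 − (0.0601/2)(−0.356) = +1.23 V.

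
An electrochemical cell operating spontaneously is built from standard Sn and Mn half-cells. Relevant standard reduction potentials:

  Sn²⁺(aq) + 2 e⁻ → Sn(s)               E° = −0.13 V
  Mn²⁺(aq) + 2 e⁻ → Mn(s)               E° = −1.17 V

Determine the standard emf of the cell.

Of the two couples in this cell, the one with the more positive reduction potential is reduced at the cathode: here that is Sn²⁺/Sn (−0.13 V); Mn²⁺/Mn (−1.17 V) is the anode.
E°cell = E°(cathode) − E°(anode) = −0.13 − (−1.17) = +1.04 V.

+1.04 V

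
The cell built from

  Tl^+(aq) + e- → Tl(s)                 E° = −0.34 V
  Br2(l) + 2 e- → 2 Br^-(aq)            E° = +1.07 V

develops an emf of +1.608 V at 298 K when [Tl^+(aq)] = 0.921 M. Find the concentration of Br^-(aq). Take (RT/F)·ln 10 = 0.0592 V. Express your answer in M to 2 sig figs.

The Br₂/Br⁻ couple has the larger reduction potential, so it is the cathode: E°cell = +1.07 − (−0.34) = +1.41 V and n = 2.
Since E = E° − (0.0592/n)·log Q, log Q = n(E° − E)/0.0592 = −6.689.
The balanced reaction is Br2(l) + 2 Tl(s) → 2 Br^-(aq) + 2 Tl^+(aq), so Q = [Br^-(aq)]^2·[Tl^+(aq)]^2.
Solving for the unknown gives log [Br^-(aq)] = −3.309, so [Br^-(aq)] ≈ 0.00049 M.

0.00049 M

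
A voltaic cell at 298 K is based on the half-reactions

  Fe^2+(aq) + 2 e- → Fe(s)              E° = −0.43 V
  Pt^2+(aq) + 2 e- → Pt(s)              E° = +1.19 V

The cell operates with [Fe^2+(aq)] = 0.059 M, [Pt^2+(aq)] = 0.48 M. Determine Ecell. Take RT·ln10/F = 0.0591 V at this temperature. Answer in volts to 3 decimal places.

Pt²⁺/Pt is reduced (cathode, E° = +1.19 V) and Fe²⁺/Fe is oxidized (anode).
The standard potential is +1.19 − (−0.43) = +1.62 V and the balanced reaction transfers n = 2 electrons.
Balancing gives Pt^2+(aq) + Fe(s) → Pt(s) + Fe^2+(aq); hence Q = [Fe^2+(aq)] / [Pt^2+(aq)] = 0.123 (log Q = −0.910).
By the Nernst equation, E = +1.62 − (0.0591/2)·(−0.910) = +1.647 V.

+1.647 V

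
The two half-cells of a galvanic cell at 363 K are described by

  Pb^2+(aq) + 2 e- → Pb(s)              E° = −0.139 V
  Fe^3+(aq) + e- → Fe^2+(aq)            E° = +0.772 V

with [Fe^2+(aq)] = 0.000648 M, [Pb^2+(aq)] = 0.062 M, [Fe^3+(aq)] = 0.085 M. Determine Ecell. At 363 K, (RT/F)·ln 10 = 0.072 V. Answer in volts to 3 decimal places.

+1.107 V

Fe³⁺/Fe²⁺ is reduced (cathode, E° = +0.772 V) and Pb²⁺/Pb is oxidized (anode).
The standard potential is +0.772 − (−0.139) = +0.911 V and the balanced reaction transfers n = 2 electrons.
Balancing gives 2 Fe^3+(aq) + Pb(s) → 2 Fe^2+(aq) + Pb^2+(aq); hence Q = ([Fe^2+(aq)]^2·[Pb^2+(aq)]) / [Fe^3+(aq)]^2 = 3.6×10^−6 (log Q = −5.443).
E = E° − (0.072/n)·log Q = +0.911 − (0.072/2)(−5.443) = +1.107 V.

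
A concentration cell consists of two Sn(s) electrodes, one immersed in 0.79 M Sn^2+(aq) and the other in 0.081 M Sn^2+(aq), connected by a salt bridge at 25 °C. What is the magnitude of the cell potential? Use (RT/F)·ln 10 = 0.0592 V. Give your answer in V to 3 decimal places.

0.029 V

For a concentration cell E°cell = 0, since both electrodes use the same couple.
The compartment with the higher Sn^2+(aq) concentration (0.79 M) acts as the cathode; ions are reduced there and produced at the dilute (0.081 M) anode.
With n = 2, Ecell = −(0.0592/2)·log([dilute]/[conc]) = −(0.0592/2)·log(0.081/0.79) = +0.029 V.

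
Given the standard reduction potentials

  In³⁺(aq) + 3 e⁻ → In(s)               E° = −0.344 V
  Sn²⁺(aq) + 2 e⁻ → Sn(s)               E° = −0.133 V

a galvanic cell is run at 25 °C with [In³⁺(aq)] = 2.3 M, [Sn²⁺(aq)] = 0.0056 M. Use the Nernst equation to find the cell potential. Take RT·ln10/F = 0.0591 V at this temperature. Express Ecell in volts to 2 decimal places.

Since E°(Sn²⁺/Sn) > E°(In³⁺/In), Sn²⁺/Sn serves as the cathode.
E°cell = E°cat − E°an = −0.133 − (−0.344) = +0.211 V; n = 6.
For the overall reaction 3 Sn²⁺(aq) + 2 In(s) → 3 Sn(s) + 2 In³⁺(aq), Q = [In³⁺(aq)]^2 / [Sn²⁺(aq)]^3 = 3.01×10^7, giving log Q = 7.479.
By the Nernst equation, E = +0.211 − (0.0591/6)·(7.479) = +0.14 V.

+0.14 V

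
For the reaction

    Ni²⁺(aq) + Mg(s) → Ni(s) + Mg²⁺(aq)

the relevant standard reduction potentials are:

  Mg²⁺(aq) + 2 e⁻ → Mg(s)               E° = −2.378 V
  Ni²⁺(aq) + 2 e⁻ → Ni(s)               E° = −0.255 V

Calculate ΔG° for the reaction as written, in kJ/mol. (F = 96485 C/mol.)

In the reaction as written Ni²⁺(aq) is reduced, so the Ni²⁺/Ni couple is the cathode and Mg²⁺/Mg is the anode.
E°cell = −0.255 − (−2.378) = +2.123 V; balancing electrons gives n = 2.
ΔG° = −nFE°cell = −(2)(96485)(+2.123) J/mol = −410 kJ/mol.

−410 kJ/mol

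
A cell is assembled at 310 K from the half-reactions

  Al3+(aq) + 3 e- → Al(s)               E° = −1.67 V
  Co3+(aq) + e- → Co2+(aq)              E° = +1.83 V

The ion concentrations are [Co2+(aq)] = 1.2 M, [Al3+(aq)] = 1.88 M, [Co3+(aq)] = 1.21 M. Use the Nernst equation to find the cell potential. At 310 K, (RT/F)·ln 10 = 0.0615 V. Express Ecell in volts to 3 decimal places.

Co³⁺/Co²⁺ is reduced (cathode, E° = +1.83 V) and Al³⁺/Al is oxidized (anode).
E°cell = E°cat − E°an = +1.83 − (−1.67) = +3.50 V; n = 3.
The balanced reaction is 3 Co3+(aq) + Al(s) → 3 Co2+(aq) + Al3+(aq), so Q = ([Co2+(aq)]^3·[Al3+(aq)]) / [Co3+(aq)]^3 = 1.83 and log Q = 0.263.
Applying E = E° − (RT ln10/nF)·log Q gives +3.50 − (0.0615/3)(0.263) = +3.495 V.

+3.495 V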